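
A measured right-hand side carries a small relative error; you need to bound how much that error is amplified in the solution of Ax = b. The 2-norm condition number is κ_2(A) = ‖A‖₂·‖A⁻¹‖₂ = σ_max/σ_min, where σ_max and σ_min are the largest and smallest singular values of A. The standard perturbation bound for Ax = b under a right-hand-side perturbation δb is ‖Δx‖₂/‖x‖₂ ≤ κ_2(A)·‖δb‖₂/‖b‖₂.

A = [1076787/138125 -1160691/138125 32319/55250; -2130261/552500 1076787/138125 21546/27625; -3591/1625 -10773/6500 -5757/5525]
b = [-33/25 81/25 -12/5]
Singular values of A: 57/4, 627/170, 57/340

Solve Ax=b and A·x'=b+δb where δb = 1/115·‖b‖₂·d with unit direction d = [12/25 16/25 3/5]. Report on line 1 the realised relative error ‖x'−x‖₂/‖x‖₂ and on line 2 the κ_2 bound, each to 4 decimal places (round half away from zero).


0.2619
0.7391

σ_max = 57/4, σ_min = 57/340
condition number: (57/4) ÷ (57/340) = 85.0000
worst-case relative error ≤ 85.0000 × 1/115 = 0.7391
solve Ax = b  →  x = [0.4743 0.6189 0.3128]
‖b‖₂ = 4.2426 and ‖x‖₂ = 0.8402
re-solving with b+δb shifts x by Δx of norm 0.2201
relative error = 0.2619
tightness: 0.2619 against a bound of 0.7391 (unrounded ratio ≈ 0.3544)


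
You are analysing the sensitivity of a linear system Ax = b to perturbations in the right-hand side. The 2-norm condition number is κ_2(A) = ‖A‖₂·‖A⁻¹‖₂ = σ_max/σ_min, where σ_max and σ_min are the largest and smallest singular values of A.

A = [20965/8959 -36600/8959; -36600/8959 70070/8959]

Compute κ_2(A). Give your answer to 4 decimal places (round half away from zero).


62.0000

AᵀA = [6156025/277729 -11529000/277729; -11529000/277729 21624100/277729]; tr = 96125/961, det = 2500/961
char-poly roots: 100 and 25/961
κ = σ_max/σ_min = 10/(5/31) = 62.0000


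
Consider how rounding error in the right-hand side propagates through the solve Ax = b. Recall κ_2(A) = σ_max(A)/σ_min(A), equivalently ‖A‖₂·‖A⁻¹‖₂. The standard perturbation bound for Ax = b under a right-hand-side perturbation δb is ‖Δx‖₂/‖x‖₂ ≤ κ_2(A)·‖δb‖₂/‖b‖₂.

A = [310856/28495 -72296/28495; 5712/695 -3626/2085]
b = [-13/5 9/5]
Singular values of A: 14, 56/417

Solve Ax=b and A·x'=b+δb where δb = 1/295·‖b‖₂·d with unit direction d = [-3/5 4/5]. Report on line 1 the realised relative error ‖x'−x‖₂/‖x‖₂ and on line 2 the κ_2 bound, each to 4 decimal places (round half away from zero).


σ_max = 14, σ_min = 56/417
condition number: 14 ÷ (56/417) = 104.2500
bound on ‖Δx‖/‖x‖: κ·ε = 104.2500·1/295 = 0.3534
solve Ax = b  →  x = [4.8341 21.8101]
2-norm of b is 3.1623; of x, 22.3394
δb = ε·‖b‖·d = [-0.0064 0.0086]; solving A·Δx = δb gives ‖Δx‖ = 0.0798
dividing the unrounded norms, ‖Δx‖/‖x‖ = 0.0036
tightness: 0.0036 against a bound of 0.3534 (unrounded ratio ≈ 0.0101)

0.0036
0.3534


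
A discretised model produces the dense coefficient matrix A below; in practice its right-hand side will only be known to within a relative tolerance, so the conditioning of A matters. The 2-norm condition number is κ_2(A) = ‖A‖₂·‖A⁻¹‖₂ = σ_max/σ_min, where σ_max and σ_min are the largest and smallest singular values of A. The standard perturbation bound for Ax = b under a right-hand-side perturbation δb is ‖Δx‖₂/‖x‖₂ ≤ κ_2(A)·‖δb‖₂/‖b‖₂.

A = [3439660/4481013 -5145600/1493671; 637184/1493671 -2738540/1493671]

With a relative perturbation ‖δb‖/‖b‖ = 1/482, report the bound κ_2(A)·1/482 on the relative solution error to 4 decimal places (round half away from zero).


AᵀA = [53582325136/69479160921 -26452106240/7719906769; -26452106240/7719906769 117566784400/7719906769]; tr = 661322656/41332041, det = 160000/41332041
λ_max, λ_min = (661322656/41332041 ± √437321202832654336/1708337613225681)/2 = 16, 10000/41332041
κ = σ_max/σ_min = 4/(100/6429) = 257.1600
perturbation bound = 257.1600·1/482 = 0.5335

0.5335


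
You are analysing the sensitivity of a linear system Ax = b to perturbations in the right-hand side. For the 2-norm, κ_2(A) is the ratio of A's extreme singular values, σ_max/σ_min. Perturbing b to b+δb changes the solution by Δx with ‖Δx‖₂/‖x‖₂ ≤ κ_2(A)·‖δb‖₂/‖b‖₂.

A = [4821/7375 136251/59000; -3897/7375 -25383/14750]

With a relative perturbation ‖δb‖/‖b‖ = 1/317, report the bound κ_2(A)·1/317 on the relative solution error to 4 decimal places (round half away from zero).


0.2978

form AᵀA = [1537146/2175625 42101451/17405000; 42101451/17405000 1154923281/139240000] with trace 2005281/222784 and determinant 2025/222784
eigenvalues of AᵀA: λ = (tr ± √(tr²−4·det))/2 = 9, 225/222784
σ_max=√9=3, σ_min=√(225/222784)=(15/472) → κ = 94.4000
perturbation bound = 94.4000·1/317 = 0.2978


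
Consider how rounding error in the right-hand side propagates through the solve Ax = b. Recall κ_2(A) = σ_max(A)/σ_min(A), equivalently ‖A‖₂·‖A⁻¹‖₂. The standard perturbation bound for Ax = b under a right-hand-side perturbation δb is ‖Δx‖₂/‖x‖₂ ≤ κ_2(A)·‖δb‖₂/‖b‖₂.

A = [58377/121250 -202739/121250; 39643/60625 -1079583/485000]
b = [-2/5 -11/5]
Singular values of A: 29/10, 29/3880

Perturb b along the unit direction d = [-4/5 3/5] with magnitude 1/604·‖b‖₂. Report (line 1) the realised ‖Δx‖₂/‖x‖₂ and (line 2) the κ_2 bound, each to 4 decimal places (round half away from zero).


0.0037
0.6424

σ_max = 29/10, σ_min = 29/3880
κ_2(A) = (29/10) / (29/3880) = 388.0000
κ_2(A)·‖δb‖/‖b‖ = 0.6424
solve Ax = b  →  x = [-128.6345 -36.8000]
‖b‖ = 2.2361, ‖x‖ = 133.7949
δb = ε·‖b‖·d = [-0.0030 0.0022]; solving A·Δx = δb gives ‖Δx‖ = 0.4953
dividing the unrounded norms, ‖Δx‖/‖x‖ = 0.0037
realised/bound (from unrounded values) ≈ 0.0058


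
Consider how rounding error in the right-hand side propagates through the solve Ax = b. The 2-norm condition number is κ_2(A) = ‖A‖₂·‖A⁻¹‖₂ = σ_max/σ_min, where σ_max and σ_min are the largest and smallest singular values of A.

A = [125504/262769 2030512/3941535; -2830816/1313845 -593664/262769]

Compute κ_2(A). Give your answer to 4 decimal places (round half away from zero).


M = AᵀA = [5001368576/1026882025 630160384/123225843; 630160384/123225843 49625991424/9241938225]. tr(M)=112530688/10989225, det(M)=262144/274730625
λ_max, λ_min = (112530688/10989225 ± √506507792809984/4830522644025)/2 = 256/25, 1024/10989225
σ_max=√(256/25)=(16/5), σ_min=√(1024/10989225)=(32/3315) → κ = 331.5000

331.5000


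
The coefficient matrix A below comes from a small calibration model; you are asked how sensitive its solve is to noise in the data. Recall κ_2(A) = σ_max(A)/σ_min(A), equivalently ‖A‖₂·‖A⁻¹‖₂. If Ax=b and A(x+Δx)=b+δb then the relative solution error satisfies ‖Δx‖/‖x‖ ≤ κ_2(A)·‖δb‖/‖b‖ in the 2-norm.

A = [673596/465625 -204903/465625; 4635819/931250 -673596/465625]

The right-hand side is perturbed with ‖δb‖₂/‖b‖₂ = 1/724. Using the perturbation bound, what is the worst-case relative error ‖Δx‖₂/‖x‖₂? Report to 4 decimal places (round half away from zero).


0.4116

AᵀA = [37289190537/1387562500 -2718970254/346890625; -2718970254/346890625 793146897/346890625]; tr = 12947769/444020, det = 531441/55502500
solving λ² − 12947769/444020·λ + 531441/55502500 = 0 gives λ = 729/25, 729/2220100
κ_2(A) = √(λ_max/λ_min) = √((729/25) / (729/2220100)) = 298.0000
worst-case relative error ≤ 298.0000 × 1/724 = 0.4116


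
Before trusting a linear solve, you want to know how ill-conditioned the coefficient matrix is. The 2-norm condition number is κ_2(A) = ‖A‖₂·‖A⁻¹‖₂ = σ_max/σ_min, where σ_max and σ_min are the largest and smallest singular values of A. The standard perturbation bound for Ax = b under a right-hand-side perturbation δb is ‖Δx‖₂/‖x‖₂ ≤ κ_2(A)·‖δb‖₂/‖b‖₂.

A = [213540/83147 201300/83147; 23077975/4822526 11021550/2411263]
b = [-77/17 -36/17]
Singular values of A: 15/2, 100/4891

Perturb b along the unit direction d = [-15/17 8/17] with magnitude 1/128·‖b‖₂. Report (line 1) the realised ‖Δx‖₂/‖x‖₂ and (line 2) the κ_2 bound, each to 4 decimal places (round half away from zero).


σ_max = 15/2, σ_min = 100/4891
κ = σ_max/σ_min = (15/2)/(100/4891) = 366.8250
bound on ‖Δx‖/‖x‖: κ·ε = 366.8250·1/128 = 2.8658
solve Ax = b  →  x = [-101.5793 105.8849]
2-norm of b is 5.0000; of x, 146.7310
Δx = A⁻¹·δb where δb = 1/128·5.0000·d; ‖Δx‖ = 1.9105
relative error = 0.0130
tightness: 0.0130 against a bound of 2.8658 (unrounded ratio ≈ 0.0045)

0.0130
2.8658


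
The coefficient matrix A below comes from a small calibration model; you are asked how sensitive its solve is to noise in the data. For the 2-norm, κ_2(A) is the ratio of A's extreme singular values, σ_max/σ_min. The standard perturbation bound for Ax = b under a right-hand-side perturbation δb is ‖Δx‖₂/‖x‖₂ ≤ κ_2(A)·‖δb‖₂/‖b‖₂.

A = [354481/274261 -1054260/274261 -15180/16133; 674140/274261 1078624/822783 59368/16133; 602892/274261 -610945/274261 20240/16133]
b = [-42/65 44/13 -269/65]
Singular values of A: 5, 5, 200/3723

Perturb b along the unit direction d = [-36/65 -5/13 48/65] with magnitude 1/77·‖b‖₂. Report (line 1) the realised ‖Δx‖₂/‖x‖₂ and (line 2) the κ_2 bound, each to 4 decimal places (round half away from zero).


0.0175
1.2088

from the listed singular values, σ₁ = 5, σ_n = 200/3723
condition number: 5 ÷ (200/3723) = 93.0750
worst-case relative error ≤ 93.0750 × 1/77 = 1.2088
solve Ax = b  →  x = [52.4894 28.6744 -44.3560]
2-norm of b is 5.3852; of x, 74.4635
Δx = A⁻¹·δb where δb = 1/77·5.3852·d; ‖Δx‖ = 1.3019
relative error = 0.0175
tightness: 0.0175 against a bound of 1.2088 (unrounded ratio ≈ 0.0145)


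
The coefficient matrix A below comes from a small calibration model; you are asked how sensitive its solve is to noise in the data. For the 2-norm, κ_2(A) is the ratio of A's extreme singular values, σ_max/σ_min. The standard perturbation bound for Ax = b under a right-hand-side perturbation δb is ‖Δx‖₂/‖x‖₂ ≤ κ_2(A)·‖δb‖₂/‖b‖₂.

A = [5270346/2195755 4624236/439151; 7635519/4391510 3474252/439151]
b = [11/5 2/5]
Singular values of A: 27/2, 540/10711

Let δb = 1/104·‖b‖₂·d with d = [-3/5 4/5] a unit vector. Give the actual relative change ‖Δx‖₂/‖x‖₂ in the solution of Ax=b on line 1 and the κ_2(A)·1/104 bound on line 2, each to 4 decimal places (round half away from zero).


largest singular value 27/2, smallest 540/10711
κ_2(A) = (27/2) / (540/10711) = 267.7750
worst-case relative error ≤ 267.7750 × 1/104 = 2.5748
solve Ax = b  →  x = [19.3839 -4.2095]
‖b‖₂ = 2.2361 and ‖x‖₂ = 19.8357
re-solving with b+δb shifts x by Δx of norm 0.4265
relative error = 0.0215
realised/bound (from unrounded values) ≈ 0.0084

0.0215
2.5748


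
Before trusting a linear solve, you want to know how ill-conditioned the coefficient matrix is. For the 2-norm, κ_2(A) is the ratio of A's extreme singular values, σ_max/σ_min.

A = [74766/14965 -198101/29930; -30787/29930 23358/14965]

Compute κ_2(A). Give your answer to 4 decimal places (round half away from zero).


73.0000

form AᵀA = [13865353/532900 -4619376/133225; -4619376/133225 24643897/532900] with trace 770185/10658 and determinant 83521/85264
solving λ² − 770185/10658·λ + 83521/85264 = 0 gives λ = 289/4, 289/21316
so κ_2 = √((289/4) / (289/21316)) = 73.0000


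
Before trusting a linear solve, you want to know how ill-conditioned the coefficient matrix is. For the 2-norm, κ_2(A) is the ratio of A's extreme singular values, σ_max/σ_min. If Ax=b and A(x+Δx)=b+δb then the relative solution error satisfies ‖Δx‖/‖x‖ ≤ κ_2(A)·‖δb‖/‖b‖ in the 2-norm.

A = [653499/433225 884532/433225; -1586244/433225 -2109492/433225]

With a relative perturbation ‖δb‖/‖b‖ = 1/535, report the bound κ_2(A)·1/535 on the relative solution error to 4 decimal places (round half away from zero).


0.6229

M = AᵀA = [17415567873/1110555625 23220176364/1110555625; 23220176364/1110555625 30960670752/1110555625]. tr(M)=387009909/8884445, det(M)=18974736/1110555625
eigenvalues of AᵀA: λ = (tr ± √(tr²−4·det))/2 = 1089/25, 17424/44422225
κ_2(A) = √(λ_max/λ_min) = √((1089/25) / (17424/44422225)) = 333.2500
κ_2(A)·‖δb‖/‖b‖ = 0.6229


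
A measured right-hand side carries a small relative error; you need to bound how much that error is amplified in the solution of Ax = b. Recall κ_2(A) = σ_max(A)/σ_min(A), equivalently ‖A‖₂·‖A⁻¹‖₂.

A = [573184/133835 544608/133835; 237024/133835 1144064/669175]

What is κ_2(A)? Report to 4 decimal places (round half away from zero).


form AᵀA = [2276451328/105987025 10840080384/529935125; 10840080384/529935125 51620291584/2649675625] with trace 129050624/3150625 and determinant 1048576/78765625
eigenvalues of AᵀA: λ = (tr ± √(tr²−4·det))/2 = 1024/25, 1024/3150625
κ = σ_max/σ_min = (32/5)/(32/1775) = 355.0000

355.0000


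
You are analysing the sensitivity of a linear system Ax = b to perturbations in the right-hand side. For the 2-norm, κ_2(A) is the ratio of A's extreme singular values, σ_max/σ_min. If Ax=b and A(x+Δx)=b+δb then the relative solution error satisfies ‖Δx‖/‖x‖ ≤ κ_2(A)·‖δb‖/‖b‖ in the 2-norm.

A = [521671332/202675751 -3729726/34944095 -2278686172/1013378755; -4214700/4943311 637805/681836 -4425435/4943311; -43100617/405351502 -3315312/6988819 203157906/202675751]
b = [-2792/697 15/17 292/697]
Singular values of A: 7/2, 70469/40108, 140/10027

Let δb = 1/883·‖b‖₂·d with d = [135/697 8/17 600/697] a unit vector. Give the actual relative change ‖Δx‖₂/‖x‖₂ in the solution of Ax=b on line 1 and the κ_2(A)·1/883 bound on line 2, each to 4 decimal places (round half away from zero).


0.2619
0.2839

σ_max = 7/2, σ_min = 140/10027
condition number: (7/2) ÷ (140/10027) = 250.6750
perturbation bound = 250.6750·1/883 = 0.2839
solve Ax = b  →  x = [-1.1416 0.3415 0.4585]
2-norm of b is 4.1231; of x, 1.2767
Δx = A⁻¹·δb where δb = 1/883·4.1231·d; ‖Δx‖ = 0.3344
realised ‖Δx‖/‖x‖ = 0.2619
realised/bound (from unrounded values) ≈ 0.9227


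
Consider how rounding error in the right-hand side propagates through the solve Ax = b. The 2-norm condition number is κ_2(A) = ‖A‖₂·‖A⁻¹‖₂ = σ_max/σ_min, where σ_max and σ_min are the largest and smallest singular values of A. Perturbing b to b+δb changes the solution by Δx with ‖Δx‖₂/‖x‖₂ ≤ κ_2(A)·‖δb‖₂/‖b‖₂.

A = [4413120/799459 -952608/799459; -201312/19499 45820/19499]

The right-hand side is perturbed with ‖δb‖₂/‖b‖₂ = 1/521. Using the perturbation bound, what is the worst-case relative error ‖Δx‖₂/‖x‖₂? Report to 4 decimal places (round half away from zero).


0.4128

form AᵀA = [303116645376/2211538729 -68199696000/2211538729; -68199696000/2211538729 15351816976/2211538729] with trace 189451792/1315609 and determinant 589824/1315609
λ_max, λ_min = (189451792/1315609 ± √35888877580960000/1730827040881)/2 = 144, 4096/1315609
σ_max=√144=12, σ_min=√(4096/1315609)=(64/1147) → κ = 215.0625
bound on ‖Δx‖/‖x‖: κ·ε = 215.0625·1/521 = 0.4128


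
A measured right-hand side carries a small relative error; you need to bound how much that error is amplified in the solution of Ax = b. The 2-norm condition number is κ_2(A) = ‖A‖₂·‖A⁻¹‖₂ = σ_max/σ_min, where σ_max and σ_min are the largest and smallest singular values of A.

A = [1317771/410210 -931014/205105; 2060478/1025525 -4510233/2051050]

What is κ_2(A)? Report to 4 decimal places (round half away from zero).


19.3040

form AᵀA = [208980237249/14556422500 -69143282208/3639105625; -69143282208/3639105625 370314562401/14556422500] with trace 11585895993/291128450 and determinant 393824025/93161104
eigenvalues of AᵀA: λ = (tr ± √(tr²−4·det))/2 = 3969/100, 2480625/23290276
κ_2(A) = √(λ_max/λ_min) = √((3969/100) / (2480625/23290276)) = 19.3040


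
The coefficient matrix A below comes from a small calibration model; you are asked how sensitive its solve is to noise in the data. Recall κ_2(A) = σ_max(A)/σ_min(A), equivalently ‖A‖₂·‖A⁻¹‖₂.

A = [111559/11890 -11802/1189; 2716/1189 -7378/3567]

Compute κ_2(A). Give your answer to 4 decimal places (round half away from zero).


M = AᵀA = [7842401/84100 -1234457/12615; -1234457/12615 778120/7569]. tr(M)=176449/900, det(M)=2401/225
solving λ² − 176449/900·λ + 2401/225 = 0 gives λ = 196, 49/900
κ_2(A) = √(λ_max/λ_min) = √(196 / (49/900)) = 60.0000

60.0000


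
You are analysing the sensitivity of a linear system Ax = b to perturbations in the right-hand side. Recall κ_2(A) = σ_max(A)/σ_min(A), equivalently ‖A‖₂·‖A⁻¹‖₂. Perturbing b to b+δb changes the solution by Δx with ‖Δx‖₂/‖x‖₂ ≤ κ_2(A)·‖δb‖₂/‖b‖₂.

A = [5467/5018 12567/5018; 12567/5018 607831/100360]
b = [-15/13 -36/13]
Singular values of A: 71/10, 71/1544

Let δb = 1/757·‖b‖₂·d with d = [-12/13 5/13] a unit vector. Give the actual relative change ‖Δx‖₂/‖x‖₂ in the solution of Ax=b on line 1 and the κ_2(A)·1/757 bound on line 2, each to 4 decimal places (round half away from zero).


0.2040
0.2040

σ_max = 71/10, σ_min = 71/1544
condition number: (71/10) ÷ (71/1544) = 154.4000
worst-case relative error ≤ 154.4000 × 1/757 = 0.2040
solve Ax = b  →  x = [-0.1625 -0.3900]
‖b‖ = 3.0000, ‖x‖ = 0.4225
with δb = [-0.0037 0.0015], A·Δx = δb → ‖Δx‖ = 0.0862
relative error = 0.2040
so the bound is sharp here: realised error equals the bound


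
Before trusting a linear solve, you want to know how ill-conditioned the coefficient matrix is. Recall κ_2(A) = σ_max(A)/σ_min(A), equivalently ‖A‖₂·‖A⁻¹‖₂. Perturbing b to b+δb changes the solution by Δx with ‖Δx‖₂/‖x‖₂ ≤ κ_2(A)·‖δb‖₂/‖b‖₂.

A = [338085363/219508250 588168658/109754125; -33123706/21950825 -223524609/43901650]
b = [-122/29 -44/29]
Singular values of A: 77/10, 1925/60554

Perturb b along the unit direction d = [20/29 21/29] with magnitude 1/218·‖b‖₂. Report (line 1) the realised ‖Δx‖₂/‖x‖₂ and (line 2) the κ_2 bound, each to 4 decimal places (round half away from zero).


σ_max = 77/10, σ_min = 1925/60554
condition number: (77/10) ÷ (1925/60554) = 242.2160
bound on ‖Δx‖/‖x‖: κ·ε = 242.2160·1/218 = 1.1111
solve Ax = b  →  x = [120.7207 -35.4808]
‖b‖ = 4.4721, ‖x‖ = 125.8268
re-solving with b+δb shifts x by Δx of norm 0.6453
realised ‖Δx‖/‖x‖ = 0.0051
tightness: 0.0051 against a bound of 1.1111 (unrounded ratio ≈ 0.0046)

0.0051
1.1111


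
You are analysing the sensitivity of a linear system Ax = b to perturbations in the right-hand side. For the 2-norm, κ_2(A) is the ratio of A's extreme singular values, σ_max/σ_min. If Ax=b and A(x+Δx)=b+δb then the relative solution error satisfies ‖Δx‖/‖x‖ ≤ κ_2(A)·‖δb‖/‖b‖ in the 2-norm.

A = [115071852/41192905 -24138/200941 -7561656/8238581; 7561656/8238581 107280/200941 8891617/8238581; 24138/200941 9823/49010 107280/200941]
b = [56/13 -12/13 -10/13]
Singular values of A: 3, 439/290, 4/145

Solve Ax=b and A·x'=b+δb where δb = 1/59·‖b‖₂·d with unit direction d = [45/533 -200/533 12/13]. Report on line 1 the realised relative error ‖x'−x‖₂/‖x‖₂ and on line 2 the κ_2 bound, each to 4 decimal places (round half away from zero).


σ_max = 3, σ_min = 4/145
condition number: 3 ÷ (4/145) = 108.7500
bound on ‖Δx‖/‖x‖: κ·ε = 108.7500·1/59 = 1.8432
solve Ax = b  →  x = [1.0331 -0.5081 -1.4825]
2-norm of b is 4.4721; of x, 1.8770
re-solving with b+δb shifts x by Δx of norm 2.7477
realised ‖Δx‖/‖x‖ = 1.4638
tightness: 1.4638 against a bound of 1.8432 (unrounded ratio ≈ 0.7942)

1.4638
1.8432


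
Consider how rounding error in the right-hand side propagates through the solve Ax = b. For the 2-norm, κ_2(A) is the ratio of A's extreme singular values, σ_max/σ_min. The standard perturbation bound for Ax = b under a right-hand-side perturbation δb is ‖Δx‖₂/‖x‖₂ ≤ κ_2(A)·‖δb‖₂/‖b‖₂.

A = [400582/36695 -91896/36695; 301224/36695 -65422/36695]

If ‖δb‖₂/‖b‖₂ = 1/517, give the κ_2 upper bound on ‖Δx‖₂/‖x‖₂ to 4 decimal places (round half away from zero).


0.3462

AᵀA = [10048073476/53860921 -2260742400/53860921; -2260742400/53860921 508996516/53860921]; tr = 6280232/32041, det = 38416/32041
char-poly roots: 196 and 196/32041
σ_max=√196=14, σ_min=√(196/32041)=(14/179) → κ = 179.0000
bound on ‖Δx‖/‖x‖: κ·ε = 179.0000·1/517 = 0.3462


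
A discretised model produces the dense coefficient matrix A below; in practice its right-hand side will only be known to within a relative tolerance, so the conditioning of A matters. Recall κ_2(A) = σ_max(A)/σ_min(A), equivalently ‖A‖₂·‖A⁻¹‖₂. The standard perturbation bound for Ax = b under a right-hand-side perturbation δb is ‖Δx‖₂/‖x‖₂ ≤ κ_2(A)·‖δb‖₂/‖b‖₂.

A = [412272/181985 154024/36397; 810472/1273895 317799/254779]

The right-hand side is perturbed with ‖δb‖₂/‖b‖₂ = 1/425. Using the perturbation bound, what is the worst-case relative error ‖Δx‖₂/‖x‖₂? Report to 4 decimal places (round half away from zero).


form AᵀA = [359412270400/64912338841 673811307000/64912338841; 673811307000/64912338841 1263442440625/64912338841] with trace 5615414225/224610169 and determinant 4000000/224610169
λ_max, λ_min = (5615414225/224610169 ± √31529283155628350625/50449728018208561)/2 = 25, 160000/224610169
σ_max=√25=5, σ_min=√(160000/224610169)=(400/14987) → κ = 187.3375
worst-case relative error ≤ 187.3375 × 1/425 = 0.4408

0.4408


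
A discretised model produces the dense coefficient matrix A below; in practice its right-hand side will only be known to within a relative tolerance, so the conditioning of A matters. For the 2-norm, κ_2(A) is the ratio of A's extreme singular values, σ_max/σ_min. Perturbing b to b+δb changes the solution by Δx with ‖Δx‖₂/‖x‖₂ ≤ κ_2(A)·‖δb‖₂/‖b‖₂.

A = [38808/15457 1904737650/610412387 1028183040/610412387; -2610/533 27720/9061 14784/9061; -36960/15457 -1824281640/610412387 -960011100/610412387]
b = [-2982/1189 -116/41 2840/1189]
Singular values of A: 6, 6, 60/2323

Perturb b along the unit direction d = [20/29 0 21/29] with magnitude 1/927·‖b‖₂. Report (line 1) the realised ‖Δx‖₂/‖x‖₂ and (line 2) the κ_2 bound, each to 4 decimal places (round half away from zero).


largest singular value 6, smallest 60/2323
condition number: 6 ÷ (60/2323) = 232.3000
worst-case relative error ≤ 232.3000 × 1/927 = 0.2506
solve Ax = b  →  x = [0.0513 -0.6561 -0.3499]
‖b‖₂ = 4.4721 and ‖x‖₂ = 0.7454
Δx = A⁻¹·δb where δb = 1/927·4.4721·d; ‖Δx‖ = 0.1868
realised ‖Δx‖/‖x‖ = 0.2506
tightness: 0.2506 against a bound of 0.2506; the bound is attained (ratio 1)

0.2506
0.2506


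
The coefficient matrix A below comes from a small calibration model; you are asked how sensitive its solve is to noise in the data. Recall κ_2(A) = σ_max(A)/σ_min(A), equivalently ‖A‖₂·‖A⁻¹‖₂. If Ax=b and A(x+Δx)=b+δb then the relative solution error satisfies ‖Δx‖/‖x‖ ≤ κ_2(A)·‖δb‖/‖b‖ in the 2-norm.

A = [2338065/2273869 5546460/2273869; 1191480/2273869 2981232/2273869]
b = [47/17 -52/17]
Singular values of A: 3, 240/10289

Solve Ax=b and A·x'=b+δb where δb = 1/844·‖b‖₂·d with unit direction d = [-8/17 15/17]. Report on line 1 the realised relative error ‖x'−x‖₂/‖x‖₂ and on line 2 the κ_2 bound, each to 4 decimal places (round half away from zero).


0.0012
0.1524

σ_max = 3, σ_min = 240/10289
condition number: 3 ÷ (240/10289) = 128.6125
bound on ‖Δx‖/‖x‖: κ·ε = 128.6125·1/844 = 0.1524
solve Ax = b  →  x = [158.4205 -65.6474]
‖b‖₂ = 4.1231 and ‖x‖₂ = 171.4837
δb = ε·‖b‖·d = [-0.0023 0.0043]; solving A·Δx = δb gives ‖Δx‖ = 0.2094
dividing the unrounded norms, ‖Δx‖/‖x‖ = 0.0012
tightness: 0.0012 against a bound of 0.1524 (unrounded ratio ≈ 0.0080)


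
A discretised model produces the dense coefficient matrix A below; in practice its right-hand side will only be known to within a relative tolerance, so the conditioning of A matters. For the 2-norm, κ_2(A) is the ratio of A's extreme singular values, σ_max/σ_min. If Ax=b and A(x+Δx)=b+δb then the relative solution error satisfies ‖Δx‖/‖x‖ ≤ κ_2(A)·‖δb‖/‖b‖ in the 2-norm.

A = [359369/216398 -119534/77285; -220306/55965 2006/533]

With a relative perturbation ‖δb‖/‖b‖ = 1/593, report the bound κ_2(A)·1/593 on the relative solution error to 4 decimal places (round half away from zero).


form AᵀA = [1138039713241/62345096100 -516096541/29688141; -516096541/29688141 585170024/35343025] with trace 2580594097/74132100 and determinant 12117361/463325625
char-poly roots: 3481/100 and 13924/18533025
so κ_2 = √((3481/100) / (13924/18533025)) = 215.2500
κ_2(A)·‖δb‖/‖b‖ = 0.3630

0.3630


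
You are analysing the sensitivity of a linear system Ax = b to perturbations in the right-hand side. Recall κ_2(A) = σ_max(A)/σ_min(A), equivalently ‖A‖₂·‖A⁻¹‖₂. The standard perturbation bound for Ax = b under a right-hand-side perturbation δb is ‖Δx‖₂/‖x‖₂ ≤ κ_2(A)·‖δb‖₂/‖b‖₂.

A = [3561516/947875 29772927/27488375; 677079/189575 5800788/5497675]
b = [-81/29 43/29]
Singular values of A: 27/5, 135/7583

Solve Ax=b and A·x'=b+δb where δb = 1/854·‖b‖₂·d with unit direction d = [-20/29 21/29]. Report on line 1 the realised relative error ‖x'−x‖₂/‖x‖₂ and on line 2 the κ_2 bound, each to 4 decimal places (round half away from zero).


0.0012
0.3552

from the listed singular values, σ₁ = 27/5, σ_n = 135/7583
κ_2(A) = (27/5) / (135/7583) = 303.3200
perturbation bound = 303.3200·1/854 = 0.3552
solve Ax = b  →  x = [-47.3609 161.7188]
‖b‖ = 3.1623, ‖x‖ = 168.5112
δb = ε·‖b‖·d = [-0.0026 0.0027]; solving A·Δx = δb gives ‖Δx‖ = 0.2080
dividing the unrounded norms, ‖Δx‖/‖x‖ = 0.0012
tightness: 0.0012 against a bound of 0.3552 (unrounded ratio ≈ 0.0035)


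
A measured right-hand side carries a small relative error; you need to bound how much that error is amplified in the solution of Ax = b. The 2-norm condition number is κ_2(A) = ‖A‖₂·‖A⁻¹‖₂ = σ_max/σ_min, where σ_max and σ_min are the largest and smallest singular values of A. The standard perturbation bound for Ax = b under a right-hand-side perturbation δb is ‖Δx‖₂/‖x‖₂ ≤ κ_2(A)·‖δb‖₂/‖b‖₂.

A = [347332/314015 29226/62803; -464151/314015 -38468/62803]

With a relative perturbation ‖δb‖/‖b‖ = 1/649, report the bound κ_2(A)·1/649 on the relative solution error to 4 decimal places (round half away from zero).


0.5955

AᵀA = [13443026761/3944216809 5601217140/3944216809; 5601217140/3944216809 2333946100/3944216809]; tr = 93354869/23338561, det = 2500/23338561
λ_max, λ_min = (93354869/23338561 ± √8714898180397161/544688429550721)/2 = 4, 625/23338561
so κ_2 = √(4 / (625/23338561)) = 386.4800
worst-case relative error ≤ 386.4800 × 1/649 = 0.5955


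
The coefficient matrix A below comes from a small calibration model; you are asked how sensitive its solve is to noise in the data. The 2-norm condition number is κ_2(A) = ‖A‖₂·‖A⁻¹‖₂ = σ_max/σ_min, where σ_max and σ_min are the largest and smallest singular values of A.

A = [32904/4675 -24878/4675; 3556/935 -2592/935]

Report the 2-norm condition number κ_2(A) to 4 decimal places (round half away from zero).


M = AᵀA = [4840144/75625 -3629808/75625; -3629808/75625 2722756/75625]. tr(M)=302516/3025, det(M)=64/121
char-poly roots: 100 and 16/3025
κ_2(A) = √(λ_max/λ_min) = √(100 / (16/3025)) = 137.5000

137.5000


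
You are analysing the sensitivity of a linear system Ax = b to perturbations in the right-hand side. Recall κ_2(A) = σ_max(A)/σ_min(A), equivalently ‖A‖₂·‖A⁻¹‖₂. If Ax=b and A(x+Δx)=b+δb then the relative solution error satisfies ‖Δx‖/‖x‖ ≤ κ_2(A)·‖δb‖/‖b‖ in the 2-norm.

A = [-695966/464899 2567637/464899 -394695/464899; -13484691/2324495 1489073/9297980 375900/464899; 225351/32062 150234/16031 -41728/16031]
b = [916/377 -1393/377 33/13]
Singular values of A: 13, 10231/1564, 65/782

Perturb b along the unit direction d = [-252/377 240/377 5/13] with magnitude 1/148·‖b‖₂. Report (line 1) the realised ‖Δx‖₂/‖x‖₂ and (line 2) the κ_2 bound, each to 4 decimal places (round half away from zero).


0.0115
1.0568

largest singular value 13, smallest 65/782
κ_2(A) = 13 / (65/782) = 156.4000
bound on ‖Δx‖/‖x‖: κ·ε = 156.4000·1/148 = 1.0568
solve Ax = b  →  x = [-4.4512 -6.1897 -35.2795]
‖b‖₂ = 5.0990 and ‖x‖₂ = 36.0939
with δb = [-0.0230 0.0219 0.0133], A·Δx = δb → ‖Δx‖ = 0.4145
realised ‖Δx‖/‖x‖ = 0.0115
realised/bound (from unrounded values) ≈ 0.0109


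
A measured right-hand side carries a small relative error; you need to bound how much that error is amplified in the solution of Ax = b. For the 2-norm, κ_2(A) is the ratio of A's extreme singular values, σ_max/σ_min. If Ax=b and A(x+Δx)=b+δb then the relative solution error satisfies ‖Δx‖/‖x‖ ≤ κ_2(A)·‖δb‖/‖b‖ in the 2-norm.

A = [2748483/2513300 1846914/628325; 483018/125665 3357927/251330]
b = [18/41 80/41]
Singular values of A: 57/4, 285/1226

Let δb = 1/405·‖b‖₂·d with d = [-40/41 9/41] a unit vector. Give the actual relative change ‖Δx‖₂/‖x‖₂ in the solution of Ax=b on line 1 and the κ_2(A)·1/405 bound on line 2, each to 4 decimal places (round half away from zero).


0.1514
0.1514

largest singular value 57/4, smallest 285/1226
condition number: (57/4) ÷ (285/1226) = 61.3000
bound on ‖Δx‖/‖x‖: κ·ε = 61.3000·1/405 = 0.1514
solve Ax = b  →  x = [0.0393 0.1347]
2-norm of b is 2.0000; of x, 0.1404
δb = ε·‖b‖·d = [-0.0048 0.0011]; solving A·Δx = δb gives ‖Δx‖ = 0.0212
realised ‖Δx‖/‖x‖ = 0.1514
so the bound is sharp here: realised error equals the bound


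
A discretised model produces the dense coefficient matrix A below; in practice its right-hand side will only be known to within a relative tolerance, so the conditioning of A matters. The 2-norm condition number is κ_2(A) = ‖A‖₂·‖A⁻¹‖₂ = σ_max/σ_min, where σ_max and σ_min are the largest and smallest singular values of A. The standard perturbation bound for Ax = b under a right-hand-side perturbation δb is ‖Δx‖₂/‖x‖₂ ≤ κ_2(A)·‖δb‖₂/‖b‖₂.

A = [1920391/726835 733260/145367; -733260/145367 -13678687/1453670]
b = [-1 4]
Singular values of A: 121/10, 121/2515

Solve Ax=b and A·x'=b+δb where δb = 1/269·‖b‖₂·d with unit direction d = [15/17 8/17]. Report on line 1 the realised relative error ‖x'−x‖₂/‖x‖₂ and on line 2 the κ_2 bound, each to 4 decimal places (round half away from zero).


0.0153
0.9349

σ_max = 121/10, σ_min = 121/2515
κ = σ_max/σ_min = (121/10)/(121/2515) = 251.5000
κ_2(A)·‖δb‖/‖b‖ = 0.9349
solve Ax = b  →  x = [-18.4954 9.4895]
‖b‖₂ = 4.1231 and ‖x‖₂ = 20.7878
Δx = A⁻¹·δb where δb = 1/269·4.1231·d; ‖Δx‖ = 0.3186
realised ‖Δx‖/‖x‖ = 0.0153
so the bound overstates the realised error by a factor of ≈ 61.0054 (computed from the unrounded values)


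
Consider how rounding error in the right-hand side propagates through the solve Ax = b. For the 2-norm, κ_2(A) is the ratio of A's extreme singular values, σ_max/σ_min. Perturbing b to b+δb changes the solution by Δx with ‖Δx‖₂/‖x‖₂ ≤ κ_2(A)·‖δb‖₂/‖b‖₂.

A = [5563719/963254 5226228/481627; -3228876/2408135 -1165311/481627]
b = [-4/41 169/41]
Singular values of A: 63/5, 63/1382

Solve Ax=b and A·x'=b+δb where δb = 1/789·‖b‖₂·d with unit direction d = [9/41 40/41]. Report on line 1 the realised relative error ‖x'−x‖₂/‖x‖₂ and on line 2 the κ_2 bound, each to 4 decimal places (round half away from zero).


from the listed singular values, σ₁ = 63/5, σ_n = 63/1382
κ_2(A) = (63/5) / (63/1382) = 276.4000
worst-case relative error ≤ 276.4000 × 1/789 = 0.3503
solve Ax = b  →  x = [-77.4603 41.2222]
‖b‖ = 4.1231, ‖x‖ = 87.7461
with δb = [0.0011 0.0051], A·Δx = δb → ‖Δx‖ = 0.1146
relative error = 0.0013
so the bound overstates the realised error by a factor of ≈ 268.1475 (computed from the unrounded values)

0.0013
0.3503


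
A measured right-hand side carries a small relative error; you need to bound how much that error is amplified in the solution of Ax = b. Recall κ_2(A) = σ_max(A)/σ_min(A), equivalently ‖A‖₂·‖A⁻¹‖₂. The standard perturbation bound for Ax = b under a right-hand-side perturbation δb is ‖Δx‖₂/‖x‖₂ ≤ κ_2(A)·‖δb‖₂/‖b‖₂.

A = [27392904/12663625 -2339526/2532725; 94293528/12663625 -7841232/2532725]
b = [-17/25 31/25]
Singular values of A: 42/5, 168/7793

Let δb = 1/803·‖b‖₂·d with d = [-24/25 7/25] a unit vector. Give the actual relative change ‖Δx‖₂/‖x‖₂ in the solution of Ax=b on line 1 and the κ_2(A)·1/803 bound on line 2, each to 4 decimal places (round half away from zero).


0.0018
0.4852

σ_max = 42/5, σ_min = 168/7793
condition number: (42/5) ÷ (168/7793) = 389.6500
worst-case relative error ≤ 389.6500 × 1/803 = 0.4852
solve Ax = b  →  x = [17.9510 42.7729]
2-norm of b is 1.4142; of x, 46.3871
re-solving with b+δb shifts x by Δx of norm 0.0817
realised ‖Δx‖/‖x‖ = 0.0018
realised/bound (from unrounded values) ≈ 0.0036


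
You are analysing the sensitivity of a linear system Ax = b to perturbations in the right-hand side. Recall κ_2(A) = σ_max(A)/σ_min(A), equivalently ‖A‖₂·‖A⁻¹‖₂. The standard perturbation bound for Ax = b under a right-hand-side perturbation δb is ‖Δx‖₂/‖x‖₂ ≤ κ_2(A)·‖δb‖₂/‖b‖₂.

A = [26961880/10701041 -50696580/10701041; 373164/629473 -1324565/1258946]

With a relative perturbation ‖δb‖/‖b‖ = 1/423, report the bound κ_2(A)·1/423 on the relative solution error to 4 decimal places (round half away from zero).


0.4537

M = AᵀA = [456387043024/68121522001 -855620798670/68121522001; -855620798670/68121522001 6417379791625/272486088004]. tr(M)=28522242089/942858436, det(M)=5856400/235714609
solving λ² − 28522242089/942858436·λ + 5856400/235714609 = 0 gives λ = 121/4, 193600/235714609
so κ_2 = √((121/4) / (193600/235714609)) = 191.9125
bound on ‖Δx‖/‖x‖: κ·ε = 191.9125·1/423 = 0.4537


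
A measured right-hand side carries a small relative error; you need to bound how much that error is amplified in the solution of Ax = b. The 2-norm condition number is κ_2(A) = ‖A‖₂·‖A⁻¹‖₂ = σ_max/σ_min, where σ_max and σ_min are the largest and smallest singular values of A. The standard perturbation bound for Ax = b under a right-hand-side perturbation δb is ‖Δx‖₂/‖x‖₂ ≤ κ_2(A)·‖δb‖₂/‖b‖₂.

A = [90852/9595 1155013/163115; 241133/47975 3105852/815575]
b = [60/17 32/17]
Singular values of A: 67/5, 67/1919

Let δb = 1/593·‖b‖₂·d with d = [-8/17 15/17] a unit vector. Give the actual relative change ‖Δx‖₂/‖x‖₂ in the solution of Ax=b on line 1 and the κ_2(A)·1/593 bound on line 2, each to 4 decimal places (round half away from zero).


largest singular value 67/5, smallest 67/1919
condition number: (67/5) ÷ (67/1919) = 383.8000
bound on ‖Δx‖/‖x‖: κ·ε = 383.8000·1/593 = 0.6472
solve Ax = b  →  x = [0.2388 0.1791]
‖b‖ = 4.0000, ‖x‖ = 0.2985
with δb = [-0.0032 0.0060], A·Δx = δb → ‖Δx‖ = 0.1932
dividing the unrounded norms, ‖Δx‖/‖x‖ = 0.6472
realised/bound = 1 exactly: the bound is attained for this b and d

0.6472
0.6472


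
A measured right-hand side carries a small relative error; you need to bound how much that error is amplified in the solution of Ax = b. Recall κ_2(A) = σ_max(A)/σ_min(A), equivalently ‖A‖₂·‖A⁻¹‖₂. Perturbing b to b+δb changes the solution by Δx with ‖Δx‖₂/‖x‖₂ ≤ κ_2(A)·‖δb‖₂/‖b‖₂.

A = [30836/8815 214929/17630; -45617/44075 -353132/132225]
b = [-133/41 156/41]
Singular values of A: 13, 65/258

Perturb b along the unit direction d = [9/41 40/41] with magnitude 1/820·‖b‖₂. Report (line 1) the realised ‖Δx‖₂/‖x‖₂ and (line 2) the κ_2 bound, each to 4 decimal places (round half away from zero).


0.0020
0.0629

largest singular value 13, smallest 65/258
condition number: 13 ÷ (65/258) = 51.6000
perturbation bound = 51.6000·1/820 = 0.0629
solve Ax = b  →  x = [-11.5175 3.0388]
‖b‖ = 5.0000, ‖x‖ = 11.9117
δb = ε·‖b‖·d = [0.0013 0.0059]; solving A·Δx = δb gives ‖Δx‖ = 0.0242
relative error = 0.0020
realised/bound (from unrounded values) ≈ 0.0323


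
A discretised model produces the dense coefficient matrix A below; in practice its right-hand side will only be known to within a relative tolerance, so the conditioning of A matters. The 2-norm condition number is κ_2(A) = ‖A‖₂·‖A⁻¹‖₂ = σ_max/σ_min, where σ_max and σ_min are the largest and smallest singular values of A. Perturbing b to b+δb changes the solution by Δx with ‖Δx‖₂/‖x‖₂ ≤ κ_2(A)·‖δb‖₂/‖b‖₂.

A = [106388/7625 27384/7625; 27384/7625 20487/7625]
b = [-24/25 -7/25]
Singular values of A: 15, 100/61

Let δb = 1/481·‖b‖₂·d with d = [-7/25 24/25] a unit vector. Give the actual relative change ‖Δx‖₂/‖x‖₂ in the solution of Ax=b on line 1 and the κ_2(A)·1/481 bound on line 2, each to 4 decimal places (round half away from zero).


0.0190
0.0190

largest singular value 15, smallest 100/61
condition number: 15 ÷ (100/61) = 9.1500
bound on ‖Δx‖/‖x‖: κ·ε = 9.1500·1/481 = 0.0190
solve Ax = b  →  x = [-0.0640 -0.0187]
‖b‖ = 1.0000, ‖x‖ = 0.0667
Δx = A⁻¹·δb where δb = 1/481·1.0000·d; ‖Δx‖ = 0.0013
realised ‖Δx‖/‖x‖ = 0.0190
so the bound is sharp here: realised error equals the bound


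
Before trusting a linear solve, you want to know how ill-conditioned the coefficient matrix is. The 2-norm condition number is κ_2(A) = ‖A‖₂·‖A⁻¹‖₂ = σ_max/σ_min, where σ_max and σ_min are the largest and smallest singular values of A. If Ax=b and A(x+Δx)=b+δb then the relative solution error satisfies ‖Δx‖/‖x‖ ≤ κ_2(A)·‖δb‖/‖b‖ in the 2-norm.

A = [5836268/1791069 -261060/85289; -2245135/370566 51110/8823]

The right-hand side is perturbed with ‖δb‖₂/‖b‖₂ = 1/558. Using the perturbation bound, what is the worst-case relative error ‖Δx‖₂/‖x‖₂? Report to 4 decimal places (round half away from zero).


0.4883

form AᵀA = [18911431427401/399603508164 -214409814805/4757184621; -214409814805/4757184621 9724076500/226532601] with trace 42883118161/475152804 and determinant 13032100/118788201
solving λ² − 42883118161/475152804·λ + 13032100/118788201 = 0 gives λ = 361/4, 144400/118788201
so κ_2 = √((361/4) / (144400/118788201)) = 272.4750
bound on ‖Δx‖/‖x‖: κ·ε = 272.4750·1/558 = 0.4883


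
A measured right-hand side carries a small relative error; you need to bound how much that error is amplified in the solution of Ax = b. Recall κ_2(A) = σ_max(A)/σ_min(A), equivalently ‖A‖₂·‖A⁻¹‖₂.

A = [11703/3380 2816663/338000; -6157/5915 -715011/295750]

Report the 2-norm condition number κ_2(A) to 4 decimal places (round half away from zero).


M = AᵀA = [292703545/22391824 14048650197/447836480; 14048650197/447836480 674344542481/8956729600]. tr(M)=4682993849/52998400, det(M)=4879681/52998400
solving λ² − 4682993849/52998400·λ + 4879681/52998400 = 0 gives λ = 2209/25, 2209/2119936
σ_max=√(2209/25)=(47/5), σ_min=√(2209/2119936)=(47/1456) → κ = 291.2000

291.2000
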